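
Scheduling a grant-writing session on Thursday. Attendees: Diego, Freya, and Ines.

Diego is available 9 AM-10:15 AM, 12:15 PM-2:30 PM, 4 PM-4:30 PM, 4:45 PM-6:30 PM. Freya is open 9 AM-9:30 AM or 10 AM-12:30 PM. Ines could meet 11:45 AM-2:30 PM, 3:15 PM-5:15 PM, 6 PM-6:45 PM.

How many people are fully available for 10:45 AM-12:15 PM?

Freya can make the full 10:45-12:15 slot — that's 1.

1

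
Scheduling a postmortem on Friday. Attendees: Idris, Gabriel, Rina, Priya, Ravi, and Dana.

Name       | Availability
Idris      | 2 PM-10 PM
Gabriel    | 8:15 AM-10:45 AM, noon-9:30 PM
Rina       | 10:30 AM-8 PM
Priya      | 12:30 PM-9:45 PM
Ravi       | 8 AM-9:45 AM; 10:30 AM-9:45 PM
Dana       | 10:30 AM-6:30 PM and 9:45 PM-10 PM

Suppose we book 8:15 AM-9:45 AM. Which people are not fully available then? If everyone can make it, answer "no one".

Dana, Idris, Priya, Rina

Idris: not fully free for 08:15-09:45. Gabriel: free for 08:15-09:45. Rina: not fully free for 08:15-09:45. Priya: not fully free for 08:15-09:45. Ravi: free for 08:15-09:45. Dana: not fully free for 08:15-09:45.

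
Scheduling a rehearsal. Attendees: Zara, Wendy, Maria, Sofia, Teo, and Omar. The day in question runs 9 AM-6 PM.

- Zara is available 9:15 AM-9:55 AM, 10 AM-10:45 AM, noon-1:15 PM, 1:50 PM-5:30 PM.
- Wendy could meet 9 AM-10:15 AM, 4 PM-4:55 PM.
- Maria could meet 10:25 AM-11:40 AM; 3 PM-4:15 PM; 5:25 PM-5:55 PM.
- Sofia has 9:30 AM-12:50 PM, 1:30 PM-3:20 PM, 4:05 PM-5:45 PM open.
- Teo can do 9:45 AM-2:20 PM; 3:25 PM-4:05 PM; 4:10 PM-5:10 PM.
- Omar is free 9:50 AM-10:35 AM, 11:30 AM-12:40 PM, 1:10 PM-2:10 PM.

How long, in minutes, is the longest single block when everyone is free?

0

Zara ∩ Wendy: 09:15-09:55, 10:00-10:15, 16:00-16:55.
Zara ∩ Wendy ∩ Maria: 16:00-16:15.
Zara ∩ Wendy ∩ Maria ∩ Sofia: 16:05-16:15.
Zara ∩ Wendy ∩ Maria ∩ Sofia ∩ Teo: 16:10-16:15.
Zara ∩ Wendy ∩ Maria ∩ Sofia ∩ Teo ∩ Omar: ∅.
There is no time when everyone is free.
No common window exists, so the longest block is 0 minutes.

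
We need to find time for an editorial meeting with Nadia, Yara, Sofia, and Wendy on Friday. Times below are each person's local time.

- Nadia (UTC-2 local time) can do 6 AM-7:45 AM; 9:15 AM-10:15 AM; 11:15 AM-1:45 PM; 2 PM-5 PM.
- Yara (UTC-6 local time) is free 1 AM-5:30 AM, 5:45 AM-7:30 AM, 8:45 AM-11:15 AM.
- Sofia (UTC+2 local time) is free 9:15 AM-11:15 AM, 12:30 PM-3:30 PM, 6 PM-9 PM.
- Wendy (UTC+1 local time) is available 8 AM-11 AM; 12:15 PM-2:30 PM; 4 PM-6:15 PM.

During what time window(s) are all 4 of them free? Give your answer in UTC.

08:00-09:15, 11:15-11:30, 11:45-12:15, 13:15-13:30, 16:00-17:15

Nadia in UTC: 08:00-09:45, 11:15-12:15, 13:15-15:45, 16:00-19:00 (add 2h to convert from UTC-2).
Yara in UTC: 07:00-11:30, 11:45-13:30, 14:45-17:15 (add 6h to convert from UTC-6).
Sofia in UTC: 07:15-09:15, 10:30-13:30, 16:00-19:00 (subtract 2h to convert from UTC+2).
Wendy in UTC: 07:00-10:00, 11:15-13:30, 15:00-17:15 (subtract 1h to convert from UTC+1).
Nadia ∩ Yara: 08:00-09:45, 11:15-11:30, 11:45-12:15, 13:15-13:30, 14:45-15:45, 16:00-17:15.
Nadia ∩ Yara ∩ Sofia: 08:00-09:15, 11:15-11:30, 11:45-12:15, 13:15-13:30, 16:00-17:15.
Nadia ∩ Yara ∩ Sofia ∩ Wendy: 08:00-09:15, 11:15-11:30, 11:45-12:15, 13:15-13:30, 16:00-17:15.
So the common availability across everyone is 08:00-09:15, 11:15-11:30, 11:45-12:15, 13:15-13:30, 16:00-17:15.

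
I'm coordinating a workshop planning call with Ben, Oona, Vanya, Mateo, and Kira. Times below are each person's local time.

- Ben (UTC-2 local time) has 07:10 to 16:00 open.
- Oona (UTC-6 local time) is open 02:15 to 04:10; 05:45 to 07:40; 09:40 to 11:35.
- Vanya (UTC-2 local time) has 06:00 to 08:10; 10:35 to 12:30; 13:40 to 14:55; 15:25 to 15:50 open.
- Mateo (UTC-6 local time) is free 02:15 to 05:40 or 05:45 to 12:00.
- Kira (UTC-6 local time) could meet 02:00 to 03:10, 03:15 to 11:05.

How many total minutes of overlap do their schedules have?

Ben in UTC: 09:10-18:00 (add 2h to convert from UTC-2).
Oona in UTC: 08:15-10:10, 11:45-13:40, 15:40-17:35 (add 6h to convert from UTC-6).
Vanya in UTC: 08:00-10:10, 12:35-14:30, 15:40-16:55, 17:25-17:50 (add 2h to convert from UTC-2).
Mateo in UTC: 08:15-11:40, 11:45-18:00 (add 6h to convert from UTC-6).
Kira in UTC: 08:00-09:10, 09:15-17:05 (add 6h to convert from UTC-6).
Ben ∩ Oona: 09:10-10:10, 11:45-13:40, 15:40-17:35.
Ben ∩ Oona ∩ Vanya: 09:10-10:10, 12:35-13:40, 15:40-16:55, 17:25-17:35.
Ben ∩ Oona ∩ Vanya ∩ Mateo: 09:10-10:10, 12:35-13:40, 15:40-16:55, 17:25-17:35.
Ben ∩ Oona ∩ Vanya ∩ Mateo ∩ Kira: 09:15-10:10, 12:35-13:40, 15:40-16:55.
So the common availability across everyone is 09:15-10:10, 12:35-13:40, 15:40-16:55.
Summing the common windows: 55 + 65 + 75 = 195 minutes.

195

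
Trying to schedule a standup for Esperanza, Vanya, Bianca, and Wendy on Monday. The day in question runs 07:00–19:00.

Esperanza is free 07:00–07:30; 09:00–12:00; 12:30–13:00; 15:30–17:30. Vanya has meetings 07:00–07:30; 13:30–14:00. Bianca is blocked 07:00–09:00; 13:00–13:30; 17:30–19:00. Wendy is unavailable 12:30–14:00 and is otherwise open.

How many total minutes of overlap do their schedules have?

Esperanza free: 07:00-07:30, 09:00-12:00, 12:30-13:00, 15:30-17:30.
Vanya free: 07:30-13:30, 14:00-19:00 (invert busy blocks within the working day).
Bianca free: 09:00-13:00, 13:30-17:30 (invert busy blocks within the working day).
Wendy free: 07:00-12:30, 14:00-19:00 (invert busy blocks within the working day).
Esperanza ∩ Vanya: 09:00-12:00, 12:30-13:00, 15:30-17:30.
Esperanza ∩ Vanya ∩ Bianca: 09:00-12:00, 12:30-13:00, 15:30-17:30.
Esperanza ∩ Vanya ∩ Bianca ∩ Wendy: 09:00-12:00, 15:30-17:30.
Summing the common windows: 180 + 120 = 300 minutes.

300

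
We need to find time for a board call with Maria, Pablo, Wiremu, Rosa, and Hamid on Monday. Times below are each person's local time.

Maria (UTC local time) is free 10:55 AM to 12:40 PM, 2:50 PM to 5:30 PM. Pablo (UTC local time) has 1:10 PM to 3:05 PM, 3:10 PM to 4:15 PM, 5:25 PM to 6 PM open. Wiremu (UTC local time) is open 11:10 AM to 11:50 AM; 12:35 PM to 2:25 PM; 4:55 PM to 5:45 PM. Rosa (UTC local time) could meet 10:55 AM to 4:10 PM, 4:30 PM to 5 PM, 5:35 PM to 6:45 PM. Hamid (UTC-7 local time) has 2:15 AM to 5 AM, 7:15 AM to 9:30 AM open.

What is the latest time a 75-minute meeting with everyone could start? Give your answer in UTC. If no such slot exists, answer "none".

none

Maria in UTC: 10:55-12:40, 14:50-17:30.
Pablo in UTC: 13:10-15:05, 15:10-16:15, 17:25-18:00.
Wiremu in UTC: 11:10-11:50, 12:35-14:25, 16:55-17:45.
Rosa in UTC: 10:55-16:10, 16:30-17:00, 17:35-18:45.
Hamid in UTC: 09:15-12:00, 14:15-16:30 (add 7h to convert from UTC-7).
Maria ∩ Pablo: 14:50-15:05, 15:10-16:15, 17:25-17:30.
Maria ∩ Pablo ∩ Wiremu: 17:25-17:30.
Maria ∩ Pablo ∩ Wiremu ∩ Rosa: ∅.
Maria ∩ Pablo ∩ Wiremu ∩ Rosa ∩ Hamid: ∅.
There is no time when everyone is free.
No common window is at least 75 minutes long.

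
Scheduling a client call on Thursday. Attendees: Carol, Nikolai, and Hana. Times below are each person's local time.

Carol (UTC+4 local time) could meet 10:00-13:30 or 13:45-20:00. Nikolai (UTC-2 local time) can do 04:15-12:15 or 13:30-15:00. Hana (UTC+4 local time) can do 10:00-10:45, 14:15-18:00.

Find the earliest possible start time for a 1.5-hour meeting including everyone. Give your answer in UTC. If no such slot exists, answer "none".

10:15

Carol in UTC: 06:00-09:30, 09:45-16:00 (subtract 4h to convert from UTC+4).
Nikolai in UTC: 06:15-14:15, 15:30-17:00 (add 2h to convert from UTC-2).
Hana in UTC: 06:00-06:45, 10:15-14:00 (subtract 4h to convert from UTC+4).
Carol ∩ Nikolai: 06:15-09:30, 09:45-14:15, 15:30-16:00.
Carol ∩ Nikolai ∩ Hana: 06:15-06:45, 10:15-14:00.
The first common window of at least 90 minutes is 10:15-14:00, so the earliest start is 10:15.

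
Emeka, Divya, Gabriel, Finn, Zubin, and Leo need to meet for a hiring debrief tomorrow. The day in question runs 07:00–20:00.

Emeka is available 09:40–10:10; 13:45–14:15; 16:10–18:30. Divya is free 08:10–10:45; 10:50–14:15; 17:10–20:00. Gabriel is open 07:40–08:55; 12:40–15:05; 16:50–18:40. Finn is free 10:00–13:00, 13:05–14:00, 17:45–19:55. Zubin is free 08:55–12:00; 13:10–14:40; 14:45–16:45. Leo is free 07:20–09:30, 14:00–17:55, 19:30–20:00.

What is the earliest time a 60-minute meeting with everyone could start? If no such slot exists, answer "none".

Emeka ∩ Divya: 09:40-10:10, 13:45-14:15, 17:10-18:30.
Emeka ∩ Divya ∩ Gabriel: 13:45-14:15, 17:10-18:30.
Emeka ∩ Divya ∩ Gabriel ∩ Finn: 13:45-14:00, 17:45-18:30.
Emeka ∩ Divya ∩ Gabriel ∩ Finn ∩ Zubin: 13:45-14:00.
Emeka ∩ Divya ∩ Gabriel ∩ Finn ∩ Zubin ∩ Leo: ∅.
There is no time when everyone is free.
No common window is at least 60 minutes long.

none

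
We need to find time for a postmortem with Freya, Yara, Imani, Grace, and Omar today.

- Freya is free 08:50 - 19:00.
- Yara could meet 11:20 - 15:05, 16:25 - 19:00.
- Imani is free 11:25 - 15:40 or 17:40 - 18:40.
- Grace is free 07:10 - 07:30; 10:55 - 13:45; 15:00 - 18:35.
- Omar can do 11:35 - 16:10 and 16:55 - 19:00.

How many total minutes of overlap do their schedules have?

190

Freya ∩ Yara: 11:20-15:05, 16:25-19:00.
Freya ∩ Yara ∩ Imani: 11:25-15:05, 17:40-18:40.
Freya ∩ Yara ∩ Imani ∩ Grace: 11:25-13:45, 15:00-15:05, 17:40-18:35.
Freya ∩ Yara ∩ Imani ∩ Grace ∩ Omar: 11:35-13:45, 15:00-15:05, 17:40-18:35.
Summing the common windows: 130 + 5 + 55 = 190 minutes.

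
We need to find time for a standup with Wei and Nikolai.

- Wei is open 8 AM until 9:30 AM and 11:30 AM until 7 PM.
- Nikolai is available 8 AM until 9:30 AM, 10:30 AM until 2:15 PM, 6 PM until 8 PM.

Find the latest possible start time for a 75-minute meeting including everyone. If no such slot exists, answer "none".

Wei ∩ Nikolai: 08:00-09:30, 11:30-14:15, 18:00-19:00.
So the common availability across everyone is 08:00-09:30, 11:30-14:15, 18:00-19:00.
The last common window of at least 75 minutes is 11:30-14:15; a 75-minute meeting can start as late as 13:00 and still end by 14:15.

13:00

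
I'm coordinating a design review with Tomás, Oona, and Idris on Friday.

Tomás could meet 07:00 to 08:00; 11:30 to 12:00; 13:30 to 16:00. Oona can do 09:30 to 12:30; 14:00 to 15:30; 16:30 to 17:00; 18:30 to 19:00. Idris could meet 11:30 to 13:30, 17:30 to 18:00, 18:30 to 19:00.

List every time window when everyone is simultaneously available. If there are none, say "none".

Tomás ∩ Oona: 11:30-12:00, 14:00-15:30.
Tomás ∩ Oona ∩ Idris: 11:30-12:00.

11:30-12:00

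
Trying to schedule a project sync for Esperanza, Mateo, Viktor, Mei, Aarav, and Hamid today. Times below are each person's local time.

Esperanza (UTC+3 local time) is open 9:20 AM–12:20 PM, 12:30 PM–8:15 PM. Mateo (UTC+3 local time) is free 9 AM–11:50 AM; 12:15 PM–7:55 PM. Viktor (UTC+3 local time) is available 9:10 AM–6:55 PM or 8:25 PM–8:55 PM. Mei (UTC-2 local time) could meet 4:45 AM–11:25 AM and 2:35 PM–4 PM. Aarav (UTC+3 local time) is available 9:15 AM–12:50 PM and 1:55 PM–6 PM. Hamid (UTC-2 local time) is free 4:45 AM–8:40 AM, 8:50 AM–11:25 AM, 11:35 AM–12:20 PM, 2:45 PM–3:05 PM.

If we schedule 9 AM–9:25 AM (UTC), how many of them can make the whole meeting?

Esperanza in UTC: 06:20-09:20, 09:30-17:15 (subtract 3h to convert from UTC+3).
Mateo in UTC: 06:00-08:50, 09:15-16:55 (subtract 3h to convert from UTC+3).
Viktor in UTC: 06:10-15:55, 17:25-17:55 (subtract 3h to convert from UTC+3).
Mei in UTC: 06:45-13:25, 16:35-18:00 (add 2h to convert from UTC-2).
Aarav in UTC: 06:15-09:50, 10:55-15:00 (subtract 3h to convert from UTC+3).
Hamid in UTC: 06:45-10:40, 10:50-13:25, 13:35-14:20, 16:45-17:05 (add 2h to convert from UTC-2).
Viktor, Mei, Aarav, and Hamid can make the full 09:00-09:25 slot — that's 4.

4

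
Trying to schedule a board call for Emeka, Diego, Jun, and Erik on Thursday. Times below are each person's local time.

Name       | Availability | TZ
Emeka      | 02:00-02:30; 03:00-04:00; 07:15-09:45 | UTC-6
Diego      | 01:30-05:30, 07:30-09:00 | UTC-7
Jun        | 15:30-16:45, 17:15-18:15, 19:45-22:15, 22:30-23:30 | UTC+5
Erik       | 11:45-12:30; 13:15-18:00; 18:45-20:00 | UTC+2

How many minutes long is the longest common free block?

60

Emeka in UTC: 08:00-08:30, 09:00-10:00, 13:15-15:45 (add 6h to convert from UTC-6).
Diego in UTC: 08:30-12:30, 14:30-16:00 (add 7h to convert from UTC-7).
Jun in UTC: 10:30-11:45, 12:15-13:15, 14:45-17:15, 17:30-18:30 (subtract 5h to convert from UTC+5).
Erik in UTC: 09:45-10:30, 11:15-16:00, 16:45-18:00 (subtract 2h to convert from UTC+2).
Emeka ∩ Diego: 09:00-10:00, 14:30-15:45.
Emeka ∩ Diego ∩ Jun: 14:45-15:45.
Emeka ∩ Diego ∩ Jun ∩ Erik: 14:45-15:45.
The longest is 14:45-15:45 at 60 minutes.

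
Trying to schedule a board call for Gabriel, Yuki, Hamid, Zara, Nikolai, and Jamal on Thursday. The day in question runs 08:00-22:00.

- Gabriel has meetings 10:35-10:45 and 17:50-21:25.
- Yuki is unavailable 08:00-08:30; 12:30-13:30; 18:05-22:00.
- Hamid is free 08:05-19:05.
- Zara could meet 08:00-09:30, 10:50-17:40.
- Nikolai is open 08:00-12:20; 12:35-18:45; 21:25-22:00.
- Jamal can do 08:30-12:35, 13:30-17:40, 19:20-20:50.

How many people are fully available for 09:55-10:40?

4

Gabriel free: 08:00-10:35, 10:45-17:50, 21:25-22:00 (invert busy blocks within the working day).
Yuki free: 08:30-12:30, 13:30-18:05 (invert busy blocks within the working day).
Hamid free: 08:05-19:05.
Zara free: 08:00-09:30, 10:50-17:40.
Nikolai free: 08:00-12:20, 12:35-18:45, 21:25-22:00.
Jamal free: 08:30-12:35, 13:30-17:40, 19:20-20:50.
Yuki, Hamid, Nikolai, and Jamal can make the full 09:55-10:40 slot — that's 4.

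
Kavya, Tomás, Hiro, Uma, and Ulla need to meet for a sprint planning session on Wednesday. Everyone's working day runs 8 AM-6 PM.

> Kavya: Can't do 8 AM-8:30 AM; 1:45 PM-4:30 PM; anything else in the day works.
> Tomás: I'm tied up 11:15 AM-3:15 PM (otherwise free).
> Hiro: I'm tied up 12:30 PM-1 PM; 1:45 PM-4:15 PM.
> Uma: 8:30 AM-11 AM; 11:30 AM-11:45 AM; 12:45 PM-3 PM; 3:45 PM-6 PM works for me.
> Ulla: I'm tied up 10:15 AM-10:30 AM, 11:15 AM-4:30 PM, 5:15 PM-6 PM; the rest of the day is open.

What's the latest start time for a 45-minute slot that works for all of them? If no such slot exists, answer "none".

Kavya free: 08:30-13:45, 16:30-18:00 (invert busy blocks within the working day).
Tomás free: 08:00-11:15, 15:15-18:00 (invert busy blocks within the working day).
Hiro free: 08:00-12:30, 13:00-13:45, 16:15-18:00 (invert busy blocks within the working day).
Uma free: 08:30-11:00, 11:30-11:45, 12:45-15:00, 15:45-18:00.
Ulla free: 08:00-10:15, 10:30-11:15, 16:30-17:15 (invert busy blocks within the working day).
Kavya ∩ Tomás: 08:30-11:15, 16:30-18:00.
Kavya ∩ Tomás ∩ Hiro: 08:30-11:15, 16:30-18:00.
Kavya ∩ Tomás ∩ Hiro ∩ Uma: 08:30-11:00, 16:30-18:00.
Kavya ∩ Tomás ∩ Hiro ∩ Uma ∩ Ulla: 08:30-10:15, 10:30-11:00, 16:30-17:15.
So the common availability across everyone is 08:30-10:15, 10:30-11:00, 16:30-17:15.
The last common window of at least 45 minutes is 16:30-17:15; a 45-minute meeting can start as late as 16:30 and still end by 17:15.

16:30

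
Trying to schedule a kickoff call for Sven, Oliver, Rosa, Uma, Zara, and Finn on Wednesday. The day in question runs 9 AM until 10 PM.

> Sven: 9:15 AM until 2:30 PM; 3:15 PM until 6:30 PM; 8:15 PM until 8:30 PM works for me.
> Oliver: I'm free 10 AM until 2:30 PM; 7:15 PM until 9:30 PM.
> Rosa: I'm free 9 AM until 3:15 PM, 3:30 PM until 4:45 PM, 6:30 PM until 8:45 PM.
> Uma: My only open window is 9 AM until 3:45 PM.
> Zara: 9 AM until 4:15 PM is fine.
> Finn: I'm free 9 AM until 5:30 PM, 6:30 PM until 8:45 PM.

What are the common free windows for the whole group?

Sven ∩ Oliver: 10:00-14:30, 20:15-20:30.
Sven ∩ Oliver ∩ Rosa: 10:00-14:30, 20:15-20:30.
Sven ∩ Oliver ∩ Rosa ∩ Uma: 10:00-14:30.
Sven ∩ Oliver ∩ Rosa ∩ Uma ∩ Zara: 10:00-14:30.
Sven ∩ Oliver ∩ Rosa ∩ Uma ∩ Zara ∩ Finn: 10:00-14:30.

10:00-14:30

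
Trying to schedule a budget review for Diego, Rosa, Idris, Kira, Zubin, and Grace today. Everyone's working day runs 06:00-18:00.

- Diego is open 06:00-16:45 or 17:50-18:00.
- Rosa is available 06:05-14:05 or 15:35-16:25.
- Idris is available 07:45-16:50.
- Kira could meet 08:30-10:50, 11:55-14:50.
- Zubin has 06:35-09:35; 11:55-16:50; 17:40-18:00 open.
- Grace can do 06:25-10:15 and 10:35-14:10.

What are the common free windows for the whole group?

Diego ∩ Rosa: 06:05-14:05, 15:35-16:25.
Diego ∩ Rosa ∩ Idris: 07:45-14:05, 15:35-16:25.
Diego ∩ Rosa ∩ Idris ∩ Kira: 08:30-10:50, 11:55-14:05.
Diego ∩ Rosa ∩ Idris ∩ Kira ∩ Zubin: 08:30-09:35, 11:55-14:05.
Diego ∩ Rosa ∩ Idris ∩ Kira ∩ Zubin ∩ Grace: 08:30-09:35, 11:55-14:05.

08:30-09:35, 11:55-14:05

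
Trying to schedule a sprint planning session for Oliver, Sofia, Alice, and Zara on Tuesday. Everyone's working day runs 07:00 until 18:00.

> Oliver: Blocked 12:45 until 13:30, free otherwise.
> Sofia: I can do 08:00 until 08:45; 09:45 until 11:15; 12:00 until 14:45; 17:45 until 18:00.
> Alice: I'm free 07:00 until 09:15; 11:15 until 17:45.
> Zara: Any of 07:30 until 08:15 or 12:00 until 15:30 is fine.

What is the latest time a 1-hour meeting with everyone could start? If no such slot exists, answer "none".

13:45

Oliver free: 07:00-12:45, 13:30-18:00 (invert busy blocks within the working day).
Sofia free: 08:00-08:45, 09:45-11:15, 12:00-14:45, 17:45-18:00.
Alice free: 07:00-09:15, 11:15-17:45.
Zara free: 07:30-08:15, 12:00-15:30.
Oliver ∩ Sofia: 08:00-08:45, 09:45-11:15, 12:00-12:45, 13:30-14:45, 17:45-18:00.
Oliver ∩ Sofia ∩ Alice: 08:00-08:45, 12:00-12:45, 13:30-14:45.
Oliver ∩ Sofia ∩ Alice ∩ Zara: 08:00-08:15, 12:00-12:45, 13:30-14:45.
Those are the intersection windows.
The last common window of at least 60 minutes is 13:30-14:45; a 60-minute meeting can start as late as 13:45 and still end by 14:45.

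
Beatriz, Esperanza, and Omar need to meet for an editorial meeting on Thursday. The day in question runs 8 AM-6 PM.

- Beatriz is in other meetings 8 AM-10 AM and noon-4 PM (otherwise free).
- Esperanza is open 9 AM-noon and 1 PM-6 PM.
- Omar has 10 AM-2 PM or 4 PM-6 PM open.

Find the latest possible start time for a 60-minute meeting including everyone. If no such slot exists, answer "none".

Beatriz free: 10:00-12:00, 16:00-18:00 (invert busy blocks within the working day).
Esperanza free: 09:00-12:00, 13:00-18:00.
Omar free: 10:00-14:00, 16:00-18:00.
Beatriz ∩ Esperanza: 10:00-12:00, 16:00-18:00.
Beatriz ∩ Esperanza ∩ Omar: 10:00-12:00, 16:00-18:00.
The last common window of at least 60 minutes is 16:00-18:00; a 60-minute meeting can start as late as 17:00 and still end by 18:00.

17:00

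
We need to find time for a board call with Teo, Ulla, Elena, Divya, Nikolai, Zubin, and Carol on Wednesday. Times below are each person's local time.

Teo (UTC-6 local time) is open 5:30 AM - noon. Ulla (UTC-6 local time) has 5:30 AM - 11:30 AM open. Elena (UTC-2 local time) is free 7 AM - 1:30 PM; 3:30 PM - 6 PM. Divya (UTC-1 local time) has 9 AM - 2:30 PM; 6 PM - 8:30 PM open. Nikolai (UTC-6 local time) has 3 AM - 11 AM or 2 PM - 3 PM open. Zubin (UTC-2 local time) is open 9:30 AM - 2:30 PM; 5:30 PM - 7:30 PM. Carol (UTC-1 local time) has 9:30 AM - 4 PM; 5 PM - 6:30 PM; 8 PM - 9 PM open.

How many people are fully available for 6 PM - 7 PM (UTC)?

2

Teo in UTC: 11:30-18:00 (add 6h to convert from UTC-6).
Ulla in UTC: 11:30-17:30 (add 6h to convert from UTC-6).
Elena in UTC: 09:00-15:30, 17:30-20:00 (add 2h to convert from UTC-2).
Divya in UTC: 10:00-15:30, 19:00-21:30 (add 1h to convert from UTC-1).
Nikolai in UTC: 09:00-17:00, 20:00-21:00 (add 6h to convert from UTC-6).
Zubin in UTC: 11:30-16:30, 19:30-21:30 (add 2h to convert from UTC-2).
Carol in UTC: 10:30-17:00, 18:00-19:30, 21:00-22:00 (add 1h to convert from UTC-1).
Elena and Carol can make the full 18:00-19:00 slot — that's 2.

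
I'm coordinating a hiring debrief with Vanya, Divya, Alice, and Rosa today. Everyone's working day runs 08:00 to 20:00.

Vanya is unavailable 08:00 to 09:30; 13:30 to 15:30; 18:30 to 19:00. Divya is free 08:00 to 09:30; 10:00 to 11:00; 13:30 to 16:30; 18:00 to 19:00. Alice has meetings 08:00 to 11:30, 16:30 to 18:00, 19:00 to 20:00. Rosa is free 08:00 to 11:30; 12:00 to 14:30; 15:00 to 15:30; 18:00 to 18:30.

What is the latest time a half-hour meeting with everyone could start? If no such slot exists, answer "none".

Vanya free: 09:30-13:30, 15:30-18:30, 19:00-20:00 (invert busy blocks within the working day).
Divya free: 08:00-09:30, 10:00-11:00, 13:30-16:30, 18:00-19:00.
Alice free: 11:30-16:30, 18:00-19:00 (invert busy blocks within the working day).
Rosa free: 08:00-11:30, 12:00-14:30, 15:00-15:30, 18:00-18:30.
Vanya ∩ Divya: 10:00-11:00, 15:30-16:30, 18:00-18:30.
Vanya ∩ Divya ∩ Alice: 15:30-16:30, 18:00-18:30.
Vanya ∩ Divya ∩ Alice ∩ Rosa: 18:00-18:30.
So the common availability across everyone is 18:00-18:30.
The last common window of at least 30 minutes is 18:00-18:30; a 30-minute meeting can start as late as 18:00 and still end by 18:30.

18:00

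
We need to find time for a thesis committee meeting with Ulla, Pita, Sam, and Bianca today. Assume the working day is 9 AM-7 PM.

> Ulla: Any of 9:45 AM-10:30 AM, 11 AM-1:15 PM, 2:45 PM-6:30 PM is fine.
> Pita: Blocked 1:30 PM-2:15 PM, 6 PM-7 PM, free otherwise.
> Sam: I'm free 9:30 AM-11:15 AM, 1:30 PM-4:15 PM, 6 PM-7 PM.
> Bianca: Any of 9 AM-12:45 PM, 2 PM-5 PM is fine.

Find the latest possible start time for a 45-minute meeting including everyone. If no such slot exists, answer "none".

15:30

Ulla free: 09:45-10:30, 11:00-13:15, 14:45-18:30.
Pita free: 09:00-13:30, 14:15-18:00 (invert busy blocks within the working day).
Sam free: 09:30-11:15, 13:30-16:15, 18:00-19:00.
Bianca free: 09:00-12:45, 14:00-17:00.
Ulla ∩ Pita: 09:45-10:30, 11:00-13:15, 14:45-18:00.
Ulla ∩ Pita ∩ Sam: 09:45-10:30, 11:00-11:15, 14:45-16:15.
Ulla ∩ Pita ∩ Sam ∩ Bianca: 09:45-10:30, 11:00-11:15, 14:45-16:15.
The last common window of at least 45 minutes is 14:45-16:15; a 45-minute meeting can start as late as 15:30 and still end by 16:15.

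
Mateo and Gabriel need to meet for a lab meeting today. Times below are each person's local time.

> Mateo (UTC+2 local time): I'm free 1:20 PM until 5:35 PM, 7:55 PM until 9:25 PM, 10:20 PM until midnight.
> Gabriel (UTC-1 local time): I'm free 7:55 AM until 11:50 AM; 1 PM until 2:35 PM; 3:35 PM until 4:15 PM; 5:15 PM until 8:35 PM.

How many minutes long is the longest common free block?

Mateo in UTC: 11:20-15:35, 17:55-19:25, 20:20-22:00 (subtract 2h to convert from UTC+2).
Gabriel in UTC: 08:55-12:50, 14:00-15:35, 16:35-17:15, 18:15-21:35 (add 1h to convert from UTC-1).
Mateo ∩ Gabriel: 11:20-12:50, 14:00-15:35, 18:15-19:25, 20:20-21:35.
So the common availability across everyone is 11:20-12:50, 14:00-15:35, 18:15-19:25, 20:20-21:35.
The longest is 14:00-15:35 at 95 minutes.

95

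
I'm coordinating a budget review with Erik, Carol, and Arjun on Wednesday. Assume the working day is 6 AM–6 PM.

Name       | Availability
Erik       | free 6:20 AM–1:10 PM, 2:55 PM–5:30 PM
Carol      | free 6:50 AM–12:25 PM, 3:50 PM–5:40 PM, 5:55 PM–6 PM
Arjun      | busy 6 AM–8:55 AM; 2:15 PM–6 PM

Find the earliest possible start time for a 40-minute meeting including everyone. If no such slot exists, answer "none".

08:55

Erik free: 06:20-13:10, 14:55-17:30.
Carol free: 06:50-12:25, 15:50-17:40, 17:55-18:00.
Arjun free: 08:55-14:15 (invert busy blocks within the working day).
Erik ∩ Carol: 06:50-12:25, 15:50-17:30.
Erik ∩ Carol ∩ Arjun: 08:55-12:25.
The first common window of at least 40 minutes is 08:55-12:25, so the earliest start is 08:55.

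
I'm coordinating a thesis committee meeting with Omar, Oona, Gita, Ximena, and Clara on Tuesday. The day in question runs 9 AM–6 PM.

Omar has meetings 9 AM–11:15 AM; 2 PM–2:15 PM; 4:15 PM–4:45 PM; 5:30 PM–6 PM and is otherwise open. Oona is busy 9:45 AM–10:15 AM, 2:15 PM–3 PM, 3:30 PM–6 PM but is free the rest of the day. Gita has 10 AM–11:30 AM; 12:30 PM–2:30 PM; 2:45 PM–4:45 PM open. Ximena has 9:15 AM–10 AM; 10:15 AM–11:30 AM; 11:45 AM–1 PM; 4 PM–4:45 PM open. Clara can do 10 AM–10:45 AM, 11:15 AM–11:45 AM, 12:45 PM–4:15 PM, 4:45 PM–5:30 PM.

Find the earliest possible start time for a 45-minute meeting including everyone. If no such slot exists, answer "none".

Omar free: 11:15-14:00, 14:15-16:15, 16:45-17:30 (invert busy blocks within the working day).
Oona free: 09:00-09:45, 10:15-14:15, 15:00-15:30 (invert busy blocks within the working day).
Gita free: 10:00-11:30, 12:30-14:30, 14:45-16:45.
Ximena free: 09:15-10:00, 10:15-11:30, 11:45-13:00, 16:00-16:45.
Clara free: 10:00-10:45, 11:15-11:45, 12:45-16:15, 16:45-17:30.
Omar ∩ Oona: 11:15-14:00, 15:00-15:30.
Omar ∩ Oona ∩ Gita: 11:15-11:30, 12:30-14:00, 15:00-15:30.
Omar ∩ Oona ∩ Gita ∩ Ximena: 11:15-11:30, 12:30-13:00.
Omar ∩ Oona ∩ Gita ∩ Ximena ∩ Clara: 11:15-11:30, 12:45-13:00.
No common window is at least 45 minutes long.

none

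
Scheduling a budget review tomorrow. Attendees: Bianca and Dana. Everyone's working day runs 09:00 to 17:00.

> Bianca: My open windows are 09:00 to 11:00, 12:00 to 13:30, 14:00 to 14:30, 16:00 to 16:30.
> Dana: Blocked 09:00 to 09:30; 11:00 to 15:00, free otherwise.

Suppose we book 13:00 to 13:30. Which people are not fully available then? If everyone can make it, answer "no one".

Bianca free: 09:00-11:00, 12:00-13:30, 14:00-14:30, 16:00-16:30.
Dana free: 09:30-11:00, 15:00-17:00 (invert busy blocks within the working day).
Bianca: free for 13:00-13:30. Dana: not fully free for 13:00-13:30.

Dana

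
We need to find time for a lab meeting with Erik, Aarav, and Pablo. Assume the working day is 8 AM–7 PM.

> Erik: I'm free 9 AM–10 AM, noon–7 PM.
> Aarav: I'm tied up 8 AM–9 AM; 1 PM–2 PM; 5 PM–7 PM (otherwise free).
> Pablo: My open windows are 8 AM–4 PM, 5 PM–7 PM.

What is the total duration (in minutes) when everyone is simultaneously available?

240

Erik free: 09:00-10:00, 12:00-19:00.
Aarav free: 09:00-13:00, 14:00-17:00 (invert busy blocks within the working day).
Pablo free: 08:00-16:00, 17:00-19:00.
Erik ∩ Aarav: 09:00-10:00, 12:00-13:00, 14:00-17:00.
Erik ∩ Aarav ∩ Pablo: 09:00-10:00, 12:00-13:00, 14:00-16:00.
Summing the common windows: 60 + 60 + 120 = 240 minutes.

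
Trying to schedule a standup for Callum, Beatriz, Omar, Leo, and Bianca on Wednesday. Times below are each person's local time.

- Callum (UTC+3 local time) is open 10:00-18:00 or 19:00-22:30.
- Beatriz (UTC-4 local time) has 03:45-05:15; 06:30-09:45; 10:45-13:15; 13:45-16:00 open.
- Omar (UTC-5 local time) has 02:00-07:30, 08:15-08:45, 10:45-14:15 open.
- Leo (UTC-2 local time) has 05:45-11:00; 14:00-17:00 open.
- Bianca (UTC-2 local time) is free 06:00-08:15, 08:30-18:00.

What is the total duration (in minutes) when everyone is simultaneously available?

345

Callum in UTC: 07:00-15:00, 16:00-19:30 (subtract 3h to convert from UTC+3).
Beatriz in UTC: 07:45-09:15, 10:30-13:45, 14:45-17:15, 17:45-20:00 (add 4h to convert from UTC-4).
Omar in UTC: 07:00-12:30, 13:15-13:45, 15:45-19:15 (add 5h to convert from UTC-5).
Leo in UTC: 07:45-13:00, 16:00-19:00 (add 2h to convert from UTC-2).
Bianca in UTC: 08:00-10:15, 10:30-20:00 (add 2h to convert from UTC-2).
Callum ∩ Beatriz: 07:45-09:15, 10:30-13:45, 14:45-15:00, 16:00-17:15, 17:45-19:30.
Callum ∩ Beatriz ∩ Omar: 07:45-09:15, 10:30-12:30, 13:15-13:45, 16:00-17:15, 17:45-19:15.
Callum ∩ Beatriz ∩ Omar ∩ Leo: 07:45-09:15, 10:30-12:30, 16:00-17:15, 17:45-19:00.
Callum ∩ Beatriz ∩ Omar ∩ Leo ∩ Bianca: 08:00-09:15, 10:30-12:30, 16:00-17:15, 17:45-19:00.
Those are the intersection windows.
Summing the common windows: 75 + 120 + 75 + 75 = 345 minutes.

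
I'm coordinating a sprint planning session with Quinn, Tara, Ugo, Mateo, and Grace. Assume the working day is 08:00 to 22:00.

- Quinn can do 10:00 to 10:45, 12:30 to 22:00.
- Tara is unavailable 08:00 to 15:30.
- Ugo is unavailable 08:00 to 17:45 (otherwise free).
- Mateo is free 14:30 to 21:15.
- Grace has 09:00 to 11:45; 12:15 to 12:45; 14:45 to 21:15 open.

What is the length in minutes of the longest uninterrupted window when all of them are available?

210

Quinn free: 10:00-10:45, 12:30-22:00.
Tara free: 15:30-22:00 (invert busy blocks within the working day).
Ugo free: 17:45-22:00 (invert busy blocks within the working day).
Mateo free: 14:30-21:15.
Grace free: 09:00-11:45, 12:15-12:45, 14:45-21:15.
Quinn ∩ Tara: 15:30-22:00.
Quinn ∩ Tara ∩ Ugo: 17:45-22:00.
Quinn ∩ Tara ∩ Ugo ∩ Mateo: 17:45-21:15.
Quinn ∩ Tara ∩ Ugo ∩ Mateo ∩ Grace: 17:45-21:15.
So the common availability across everyone is 17:45-21:15.
The longest is 17:45-21:15 at 210 minutes.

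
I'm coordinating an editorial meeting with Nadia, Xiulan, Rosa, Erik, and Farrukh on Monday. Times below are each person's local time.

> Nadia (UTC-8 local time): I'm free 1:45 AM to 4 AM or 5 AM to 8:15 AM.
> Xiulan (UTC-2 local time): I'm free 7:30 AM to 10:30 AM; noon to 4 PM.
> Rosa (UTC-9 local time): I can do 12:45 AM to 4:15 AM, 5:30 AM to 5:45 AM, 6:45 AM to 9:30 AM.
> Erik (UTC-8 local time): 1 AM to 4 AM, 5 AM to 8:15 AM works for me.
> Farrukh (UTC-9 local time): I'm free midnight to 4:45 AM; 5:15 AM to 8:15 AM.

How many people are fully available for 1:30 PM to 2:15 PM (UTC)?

Nadia in UTC: 09:45-12:00, 13:00-16:15 (add 8h to convert from UTC-8).
Xiulan in UTC: 09:30-12:30, 14:00-18:00 (add 2h to convert from UTC-2).
Rosa in UTC: 09:45-13:15, 14:30-14:45, 15:45-18:30 (add 9h to convert from UTC-9).
Erik in UTC: 09:00-12:00, 13:00-16:15 (add 8h to convert from UTC-8).
Farrukh in UTC: 09:00-13:45, 14:15-17:15 (add 9h to convert from UTC-9).
Nadia and Erik can make the full 13:30-14:15 slot — that's 2.

2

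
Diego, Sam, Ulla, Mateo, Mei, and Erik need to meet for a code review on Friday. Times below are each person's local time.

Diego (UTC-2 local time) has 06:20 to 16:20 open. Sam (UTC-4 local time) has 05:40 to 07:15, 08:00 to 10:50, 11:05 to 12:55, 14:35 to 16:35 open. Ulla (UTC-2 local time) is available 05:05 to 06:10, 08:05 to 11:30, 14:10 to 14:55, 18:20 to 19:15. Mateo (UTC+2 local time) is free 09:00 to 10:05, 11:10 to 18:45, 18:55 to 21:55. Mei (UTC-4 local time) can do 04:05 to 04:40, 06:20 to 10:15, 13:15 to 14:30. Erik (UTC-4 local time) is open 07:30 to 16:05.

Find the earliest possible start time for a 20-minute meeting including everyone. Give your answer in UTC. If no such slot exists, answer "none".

12:00

Diego in UTC: 08:20-18:20 (add 2h to convert from UTC-2).
Sam in UTC: 09:40-11:15, 12:00-14:50, 15:05-16:55, 18:35-20:35 (add 4h to convert from UTC-4).
Ulla in UTC: 07:05-08:10, 10:05-13:30, 16:10-16:55, 20:20-21:15 (add 2h to convert from UTC-2).
Mateo in UTC: 07:00-08:05, 09:10-16:45, 16:55-19:55 (subtract 2h to convert from UTC+2).
Mei in UTC: 08:05-08:40, 10:20-14:15, 17:15-18:30 (add 4h to convert from UTC-4).
Erik in UTC: 11:30-20:05 (add 4h to convert from UTC-4).
Diego ∩ Sam: 09:40-11:15, 12:00-14:50, 15:05-16:55.
Diego ∩ Sam ∩ Ulla: 10:05-11:15, 12:00-13:30, 16:10-16:55.
Diego ∩ Sam ∩ Ulla ∩ Mateo: 10:05-11:15, 12:00-13:30, 16:10-16:45.
Diego ∩ Sam ∩ Ulla ∩ Mateo ∩ Mei: 10:20-11:15, 12:00-13:30.
Diego ∩ Sam ∩ Ulla ∩ Mateo ∩ Mei ∩ Erik: 12:00-13:30.
So the common availability across everyone is 12:00-13:30.
The first common window of at least 20 minutes is 12:00-13:30, so the earliest start is 12:00.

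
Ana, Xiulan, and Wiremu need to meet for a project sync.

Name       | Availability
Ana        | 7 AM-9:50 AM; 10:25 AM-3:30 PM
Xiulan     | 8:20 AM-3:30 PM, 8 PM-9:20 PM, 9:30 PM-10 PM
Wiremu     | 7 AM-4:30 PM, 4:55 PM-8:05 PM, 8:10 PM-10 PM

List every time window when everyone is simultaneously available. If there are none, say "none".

08:20-09:50, 10:25-15:30

Ana ∩ Xiulan: 08:20-09:50, 10:25-15:30.
Ana ∩ Xiulan ∩ Wiremu: 08:20-09:50, 10:25-15:30.
Those are the intersection windows.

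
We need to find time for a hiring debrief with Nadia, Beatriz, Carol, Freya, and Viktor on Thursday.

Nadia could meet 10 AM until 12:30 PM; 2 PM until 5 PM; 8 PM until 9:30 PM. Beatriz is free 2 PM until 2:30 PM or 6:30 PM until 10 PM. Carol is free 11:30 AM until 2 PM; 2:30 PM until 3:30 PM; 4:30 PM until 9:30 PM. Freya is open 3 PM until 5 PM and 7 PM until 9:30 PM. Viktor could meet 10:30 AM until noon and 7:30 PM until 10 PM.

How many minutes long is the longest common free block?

Nadia ∩ Beatriz: 14:00-14:30, 20:00-21:30.
Nadia ∩ Beatriz ∩ Carol: 20:00-21:30.
Nadia ∩ Beatriz ∩ Carol ∩ Freya: 20:00-21:30.
Nadia ∩ Beatriz ∩ Carol ∩ Freya ∩ Viktor: 20:00-21:30.
The longest is 20:00-21:30 at 90 minutes.

90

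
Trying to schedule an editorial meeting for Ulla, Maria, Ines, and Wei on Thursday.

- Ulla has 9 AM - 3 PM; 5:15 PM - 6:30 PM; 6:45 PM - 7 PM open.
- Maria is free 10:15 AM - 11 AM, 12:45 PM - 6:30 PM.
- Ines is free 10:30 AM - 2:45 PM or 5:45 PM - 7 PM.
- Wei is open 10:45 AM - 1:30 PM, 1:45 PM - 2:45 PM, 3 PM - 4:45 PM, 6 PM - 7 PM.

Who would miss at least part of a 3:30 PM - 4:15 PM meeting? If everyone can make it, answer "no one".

Ines, Ulla

Ulla: not fully free for 15:30-16:15. Maria: free for 15:30-16:15. Ines: not fully free for 15:30-16:15. Wei: free for 15:30-16:15.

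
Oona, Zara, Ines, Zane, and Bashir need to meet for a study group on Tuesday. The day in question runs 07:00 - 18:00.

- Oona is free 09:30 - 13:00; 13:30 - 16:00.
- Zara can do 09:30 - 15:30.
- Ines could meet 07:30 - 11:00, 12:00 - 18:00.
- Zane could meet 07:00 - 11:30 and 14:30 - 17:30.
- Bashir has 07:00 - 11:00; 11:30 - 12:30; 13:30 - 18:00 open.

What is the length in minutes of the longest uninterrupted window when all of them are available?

90

Oona ∩ Zara: 09:30-13:00, 13:30-15:30.
Oona ∩ Zara ∩ Ines: 09:30-11:00, 12:00-13:00, 13:30-15:30.
Oona ∩ Zara ∩ Ines ∩ Zane: 09:30-11:00, 14:30-15:30.
Oona ∩ Zara ∩ Ines ∩ Zane ∩ Bashir: 09:30-11:00, 14:30-15:30.
The longest is 09:30-11:00 at 90 minutes.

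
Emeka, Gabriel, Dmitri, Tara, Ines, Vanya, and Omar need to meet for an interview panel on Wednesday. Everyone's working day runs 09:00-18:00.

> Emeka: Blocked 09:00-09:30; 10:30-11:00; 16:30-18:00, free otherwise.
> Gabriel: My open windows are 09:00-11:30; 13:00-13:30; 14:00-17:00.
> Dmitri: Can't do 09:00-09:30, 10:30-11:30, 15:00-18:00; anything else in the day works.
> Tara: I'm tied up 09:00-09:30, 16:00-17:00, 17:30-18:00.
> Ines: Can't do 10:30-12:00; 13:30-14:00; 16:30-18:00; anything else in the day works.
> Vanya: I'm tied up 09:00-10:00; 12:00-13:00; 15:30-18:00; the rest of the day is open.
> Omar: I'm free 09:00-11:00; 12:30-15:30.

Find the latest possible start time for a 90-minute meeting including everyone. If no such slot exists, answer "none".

Emeka free: 09:30-10:30, 11:00-16:30 (invert busy blocks within the working day).
Gabriel free: 09:00-11:30, 13:00-13:30, 14:00-17:00.
Dmitri free: 09:30-10:30, 11:30-15:00 (invert busy blocks within the working day).
Tara free: 09:30-16:00, 17:00-17:30 (invert busy blocks within the working day).
Ines free: 09:00-10:30, 12:00-13:30, 14:00-16:30 (invert busy blocks within the working day).
Vanya free: 10:00-12:00, 13:00-15:30 (invert busy blocks within the working day).
Omar free: 09:00-11:00, 12:30-15:30.
Emeka ∩ Gabriel: 09:30-10:30, 11:00-11:30, 13:00-13:30, 14:00-16:30.
Emeka ∩ Gabriel ∩ Dmitri: 09:30-10:30, 13:00-13:30, 14:00-15:00.
Emeka ∩ Gabriel ∩ Dmitri ∩ Tara: 09:30-10:30, 13:00-13:30, 14:00-15:00.
Emeka ∩ Gabriel ∩ Dmitri ∩ Tara ∩ Ines: 09:30-10:30, 13:00-13:30, 14:00-15:00.
Emeka ∩ Gabriel ∩ Dmitri ∩ Tara ∩ Ines ∩ Vanya: 10:00-10:30, 13:00-13:30, 14:00-15:00.
Emeka ∩ Gabriel ∩ Dmitri ∩ Tara ∩ Ines ∩ Vanya ∩ Omar: 10:00-10:30, 13:00-13:30, 14:00-15:00.
So the common availability across everyone is 10:00-10:30, 13:00-13:30, 14:00-15:00.
No common window is at least 90 minutes long.

none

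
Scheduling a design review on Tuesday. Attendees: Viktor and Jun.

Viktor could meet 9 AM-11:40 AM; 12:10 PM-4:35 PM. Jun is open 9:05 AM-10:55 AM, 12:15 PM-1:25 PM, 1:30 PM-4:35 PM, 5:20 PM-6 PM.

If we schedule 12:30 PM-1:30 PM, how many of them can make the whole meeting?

1

Viktor can make the full 12:30-13:30 slot — that's 1.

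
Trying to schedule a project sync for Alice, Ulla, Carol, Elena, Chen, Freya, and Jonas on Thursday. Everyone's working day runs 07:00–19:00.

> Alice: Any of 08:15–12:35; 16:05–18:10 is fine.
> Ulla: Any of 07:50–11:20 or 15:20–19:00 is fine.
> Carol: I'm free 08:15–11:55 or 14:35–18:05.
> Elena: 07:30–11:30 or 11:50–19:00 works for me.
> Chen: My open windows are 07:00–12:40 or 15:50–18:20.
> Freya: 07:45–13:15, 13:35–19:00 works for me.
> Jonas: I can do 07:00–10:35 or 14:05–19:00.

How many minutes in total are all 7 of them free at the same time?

260

Alice ∩ Ulla: 08:15-11:20, 16:05-18:10.
Alice ∩ Ulla ∩ Carol: 08:15-11:20, 16:05-18:05.
Alice ∩ Ulla ∩ Carol ∩ Elena: 08:15-11:20, 16:05-18:05.
Alice ∩ Ulla ∩ Carol ∩ Elena ∩ Chen: 08:15-11:20, 16:05-18:05.
Alice ∩ Ulla ∩ Carol ∩ Elena ∩ Chen ∩ Freya: 08:15-11:20, 16:05-18:05.
Alice ∩ Ulla ∩ Carol ∩ Elena ∩ Chen ∩ Freya ∩ Jonas: 08:15-10:35, 16:05-18:05.
Summing the common windows: 140 + 120 = 260 minutes.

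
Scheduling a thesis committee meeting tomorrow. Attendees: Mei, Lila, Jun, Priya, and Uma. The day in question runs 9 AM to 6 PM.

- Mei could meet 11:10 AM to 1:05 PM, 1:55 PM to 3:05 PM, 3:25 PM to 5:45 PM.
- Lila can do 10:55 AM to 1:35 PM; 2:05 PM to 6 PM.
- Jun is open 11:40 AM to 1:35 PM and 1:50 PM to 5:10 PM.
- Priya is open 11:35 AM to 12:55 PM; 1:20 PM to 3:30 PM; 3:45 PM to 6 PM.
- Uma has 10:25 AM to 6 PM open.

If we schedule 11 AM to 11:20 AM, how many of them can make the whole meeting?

2

Lila and Uma can make the full 11:00-11:20 slot — that's 2.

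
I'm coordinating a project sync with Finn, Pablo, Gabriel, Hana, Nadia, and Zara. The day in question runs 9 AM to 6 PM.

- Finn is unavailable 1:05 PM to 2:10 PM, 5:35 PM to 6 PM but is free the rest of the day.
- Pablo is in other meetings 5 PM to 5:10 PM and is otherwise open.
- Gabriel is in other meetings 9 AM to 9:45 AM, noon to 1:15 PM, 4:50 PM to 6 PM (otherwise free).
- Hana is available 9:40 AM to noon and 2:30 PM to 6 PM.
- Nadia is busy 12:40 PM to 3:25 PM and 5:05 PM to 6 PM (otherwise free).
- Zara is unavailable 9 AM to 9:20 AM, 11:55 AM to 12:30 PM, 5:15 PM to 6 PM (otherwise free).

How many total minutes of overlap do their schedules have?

Finn free: 09:00-13:05, 14:10-17:35 (invert busy blocks within the working day).
Pablo free: 09:00-17:00, 17:10-18:00 (invert busy blocks within the working day).
Gabriel free: 09:45-12:00, 13:15-16:50 (invert busy blocks within the working day).
Hana free: 09:40-12:00, 14:30-18:00.
Nadia free: 09:00-12:40, 15:25-17:05 (invert busy blocks within the working day).
Zara free: 09:20-11:55, 12:30-17:15 (invert busy blocks within the working day).
Finn ∩ Pablo: 09:00-13:05, 14:10-17:00, 17:10-17:35.
Finn ∩ Pablo ∩ Gabriel: 09:45-12:00, 14:10-16:50.
Finn ∩ Pablo ∩ Gabriel ∩ Hana: 09:45-12:00, 14:30-16:50.
Finn ∩ Pablo ∩ Gabriel ∩ Hana ∩ Nadia: 09:45-12:00, 15:25-16:50.
Finn ∩ Pablo ∩ Gabriel ∩ Hana ∩ Nadia ∩ Zara: 09:45-11:55, 15:25-16:50.
Summing the common windows: 130 + 85 = 215 minutes.

215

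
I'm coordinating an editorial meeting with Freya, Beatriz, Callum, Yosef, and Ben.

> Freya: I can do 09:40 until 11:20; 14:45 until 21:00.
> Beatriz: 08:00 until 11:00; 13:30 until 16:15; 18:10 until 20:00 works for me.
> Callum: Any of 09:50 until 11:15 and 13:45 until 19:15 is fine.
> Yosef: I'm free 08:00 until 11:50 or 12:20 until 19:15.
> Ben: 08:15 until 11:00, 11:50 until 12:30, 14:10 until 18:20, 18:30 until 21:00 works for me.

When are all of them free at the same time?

09:50-11:00, 14:45-16:15, 18:10-18:20, 18:30-19:15

Freya ∩ Beatriz: 09:40-11:00, 14:45-16:15, 18:10-20:00.
Freya ∩ Beatriz ∩ Callum: 09:50-11:00, 14:45-16:15, 18:10-19:15.
Freya ∩ Beatriz ∩ Callum ∩ Yosef: 09:50-11:00, 14:45-16:15, 18:10-19:15.
Freya ∩ Beatriz ∩ Callum ∩ Yosef ∩ Ben: 09:50-11:00, 14:45-16:15, 18:10-18:20, 18:30-19:15.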